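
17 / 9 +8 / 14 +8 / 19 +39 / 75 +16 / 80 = 107771 / 29925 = 3.60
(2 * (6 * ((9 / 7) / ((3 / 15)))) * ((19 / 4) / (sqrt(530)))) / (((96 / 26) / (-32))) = -2223 * sqrt(530) / 371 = -137.94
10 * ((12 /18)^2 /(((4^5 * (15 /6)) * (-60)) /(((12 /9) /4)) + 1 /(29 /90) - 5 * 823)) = -232 /24268401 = -0.00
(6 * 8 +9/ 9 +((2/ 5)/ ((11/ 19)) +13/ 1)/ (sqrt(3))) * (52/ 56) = 3263 * sqrt(3)/ 770 +91/ 2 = 52.84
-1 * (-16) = 16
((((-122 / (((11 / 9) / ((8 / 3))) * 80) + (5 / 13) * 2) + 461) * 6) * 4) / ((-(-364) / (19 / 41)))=37367604 / 2667665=14.01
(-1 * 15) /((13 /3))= -45 /13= -3.46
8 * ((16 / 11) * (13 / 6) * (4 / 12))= 832 / 99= 8.40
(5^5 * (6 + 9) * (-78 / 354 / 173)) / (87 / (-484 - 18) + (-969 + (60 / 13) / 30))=3976781250 / 64547240947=0.06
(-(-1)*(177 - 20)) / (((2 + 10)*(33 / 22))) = 157 / 18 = 8.72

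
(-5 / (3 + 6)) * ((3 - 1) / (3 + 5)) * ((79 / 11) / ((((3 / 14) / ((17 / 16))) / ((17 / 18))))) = -799085 / 171072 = -4.67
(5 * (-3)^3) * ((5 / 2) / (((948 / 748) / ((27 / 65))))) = -227205 / 2054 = -110.62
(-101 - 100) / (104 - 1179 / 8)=1608 / 347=4.63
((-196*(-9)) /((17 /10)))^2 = 311169600 /289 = 1076711.42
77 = 77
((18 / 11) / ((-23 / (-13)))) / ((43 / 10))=2340 / 10879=0.22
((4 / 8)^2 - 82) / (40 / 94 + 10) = -15369 / 1960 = -7.84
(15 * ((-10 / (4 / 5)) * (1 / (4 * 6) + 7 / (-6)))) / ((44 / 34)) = 57375 / 352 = 163.00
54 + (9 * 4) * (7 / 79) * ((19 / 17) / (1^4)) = 77310 / 1343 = 57.57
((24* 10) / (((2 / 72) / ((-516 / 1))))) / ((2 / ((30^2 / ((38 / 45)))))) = -45139680000 / 19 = -2375772631.58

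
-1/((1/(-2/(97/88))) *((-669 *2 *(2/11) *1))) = -484/64893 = -0.01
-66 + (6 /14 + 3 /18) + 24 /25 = -64.44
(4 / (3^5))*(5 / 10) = 0.01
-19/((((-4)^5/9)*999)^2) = -19/12919504896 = -0.00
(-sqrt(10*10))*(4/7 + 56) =-3960/7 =-565.71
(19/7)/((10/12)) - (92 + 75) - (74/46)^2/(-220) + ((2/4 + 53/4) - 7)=-63943109/407330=-156.98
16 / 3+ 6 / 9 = 6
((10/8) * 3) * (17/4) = 255/16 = 15.94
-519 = -519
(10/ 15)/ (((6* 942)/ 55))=0.01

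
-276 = -276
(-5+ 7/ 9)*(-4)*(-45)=-760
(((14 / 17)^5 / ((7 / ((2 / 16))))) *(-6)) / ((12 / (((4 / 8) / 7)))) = -343 / 1419857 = -0.00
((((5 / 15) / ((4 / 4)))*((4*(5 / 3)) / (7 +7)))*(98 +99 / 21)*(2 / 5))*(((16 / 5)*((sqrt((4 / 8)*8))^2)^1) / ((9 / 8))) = 1472512 / 19845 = 74.20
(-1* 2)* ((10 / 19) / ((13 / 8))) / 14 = -80 / 1729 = -0.05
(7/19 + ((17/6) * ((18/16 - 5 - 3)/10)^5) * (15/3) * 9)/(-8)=765612031/318767104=2.40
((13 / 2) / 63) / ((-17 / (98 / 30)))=-91 / 4590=-0.02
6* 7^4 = 14406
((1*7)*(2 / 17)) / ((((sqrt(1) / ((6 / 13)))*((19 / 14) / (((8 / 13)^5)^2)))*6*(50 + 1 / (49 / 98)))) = 52613349376 / 7525281494561363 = 0.00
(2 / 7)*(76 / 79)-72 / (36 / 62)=-68420 / 553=-123.73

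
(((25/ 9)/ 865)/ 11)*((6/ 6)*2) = 10/ 17127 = 0.00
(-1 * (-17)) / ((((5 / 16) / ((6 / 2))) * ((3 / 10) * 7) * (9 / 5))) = 2720 / 63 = 43.17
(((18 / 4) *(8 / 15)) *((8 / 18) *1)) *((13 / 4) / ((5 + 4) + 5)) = 26 / 105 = 0.25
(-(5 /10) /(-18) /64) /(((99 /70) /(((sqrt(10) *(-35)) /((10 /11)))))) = -245 *sqrt(10) /20736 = -0.04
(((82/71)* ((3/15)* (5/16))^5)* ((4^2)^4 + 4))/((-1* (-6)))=671785/55836672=0.01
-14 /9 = -1.56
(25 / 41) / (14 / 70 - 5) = -125 / 984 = -0.13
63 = 63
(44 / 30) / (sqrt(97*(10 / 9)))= 11*sqrt(970) / 2425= 0.14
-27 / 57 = -9 / 19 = -0.47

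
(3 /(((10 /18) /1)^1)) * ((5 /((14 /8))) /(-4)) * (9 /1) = -243 /7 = -34.71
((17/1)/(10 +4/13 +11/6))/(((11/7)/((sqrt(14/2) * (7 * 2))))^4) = 5992994882784/13865027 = 432238.24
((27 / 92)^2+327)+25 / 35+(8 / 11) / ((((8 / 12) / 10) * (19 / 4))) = 4087536511 / 12382832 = 330.10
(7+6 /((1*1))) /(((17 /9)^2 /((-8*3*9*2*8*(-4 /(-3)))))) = -4852224 /289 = -16789.70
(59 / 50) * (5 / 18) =59 / 180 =0.33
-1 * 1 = -1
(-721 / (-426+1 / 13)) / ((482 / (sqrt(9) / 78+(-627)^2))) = 1380.68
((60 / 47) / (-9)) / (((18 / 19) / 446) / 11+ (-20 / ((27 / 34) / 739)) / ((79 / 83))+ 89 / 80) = 53020123200 / 7308794048016707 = 0.00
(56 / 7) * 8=64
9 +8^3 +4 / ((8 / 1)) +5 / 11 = 11483 / 22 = 521.95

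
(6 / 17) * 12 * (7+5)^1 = 864 / 17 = 50.82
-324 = -324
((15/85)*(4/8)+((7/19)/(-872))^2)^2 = 169537048773015361/21776003933011185664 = 0.01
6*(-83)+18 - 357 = -837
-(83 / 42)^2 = -6889 / 1764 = -3.91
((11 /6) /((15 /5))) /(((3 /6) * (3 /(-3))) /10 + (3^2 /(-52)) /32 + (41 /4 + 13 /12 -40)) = -0.02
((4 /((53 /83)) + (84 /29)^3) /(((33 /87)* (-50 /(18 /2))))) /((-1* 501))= 1077558 /37218455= 0.03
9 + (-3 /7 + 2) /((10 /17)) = 817 /70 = 11.67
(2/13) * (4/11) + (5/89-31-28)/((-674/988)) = 370827876/4288999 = 86.46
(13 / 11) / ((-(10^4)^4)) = -0.00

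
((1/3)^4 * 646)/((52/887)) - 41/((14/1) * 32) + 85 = 104231291/471744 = 220.95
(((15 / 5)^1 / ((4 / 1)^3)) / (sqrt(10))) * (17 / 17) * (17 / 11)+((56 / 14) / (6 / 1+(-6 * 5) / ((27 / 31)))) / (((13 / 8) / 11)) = -99 / 104+51 * sqrt(10) / 7040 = -0.93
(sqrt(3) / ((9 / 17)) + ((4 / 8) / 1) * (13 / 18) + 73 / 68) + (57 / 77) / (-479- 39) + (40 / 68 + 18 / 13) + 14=17 * sqrt(3) / 9 + 690439774 / 39666627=20.68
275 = 275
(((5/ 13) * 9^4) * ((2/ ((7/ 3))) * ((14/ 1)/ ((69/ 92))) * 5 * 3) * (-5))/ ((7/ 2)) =-78732000/ 91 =-865186.81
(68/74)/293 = 34/10841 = 0.00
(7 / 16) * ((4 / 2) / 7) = 1 / 8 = 0.12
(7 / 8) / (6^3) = 7 / 1728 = 0.00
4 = 4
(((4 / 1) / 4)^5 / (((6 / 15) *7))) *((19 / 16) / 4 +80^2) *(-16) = -292585 / 8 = -36573.12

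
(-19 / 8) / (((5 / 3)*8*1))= -57 / 320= -0.18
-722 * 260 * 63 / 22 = -5913180 / 11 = -537561.82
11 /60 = 0.18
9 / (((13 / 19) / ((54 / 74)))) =4617 / 481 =9.60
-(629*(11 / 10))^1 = -6919 / 10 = -691.90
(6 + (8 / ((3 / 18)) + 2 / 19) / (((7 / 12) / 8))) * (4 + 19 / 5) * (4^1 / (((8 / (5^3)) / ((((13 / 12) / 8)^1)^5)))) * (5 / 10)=593576836775 / 80329310208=7.39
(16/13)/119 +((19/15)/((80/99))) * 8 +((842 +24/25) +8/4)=2653137/3094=857.51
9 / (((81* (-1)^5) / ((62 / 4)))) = -31 / 18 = -1.72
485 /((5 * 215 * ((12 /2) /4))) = 194 /645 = 0.30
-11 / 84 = -0.13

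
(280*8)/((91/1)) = 320/13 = 24.62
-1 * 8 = -8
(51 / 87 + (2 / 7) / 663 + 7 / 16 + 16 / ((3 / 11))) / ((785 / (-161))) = -985470351 / 80497040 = -12.24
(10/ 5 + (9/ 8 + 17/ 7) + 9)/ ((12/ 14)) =815/ 48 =16.98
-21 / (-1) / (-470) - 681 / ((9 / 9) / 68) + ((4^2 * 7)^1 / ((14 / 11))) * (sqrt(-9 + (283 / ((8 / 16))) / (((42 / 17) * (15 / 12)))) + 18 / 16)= -21718251 / 470 + 88 * sqrt(1921395) / 105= -45047.32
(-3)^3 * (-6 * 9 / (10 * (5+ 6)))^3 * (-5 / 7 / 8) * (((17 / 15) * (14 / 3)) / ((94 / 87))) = -87333471 / 62557000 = -1.40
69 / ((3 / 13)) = 299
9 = 9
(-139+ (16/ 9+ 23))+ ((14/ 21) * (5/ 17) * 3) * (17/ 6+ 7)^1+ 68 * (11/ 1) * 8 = 898961/ 153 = 5875.56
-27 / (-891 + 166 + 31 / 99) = 2673 / 71744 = 0.04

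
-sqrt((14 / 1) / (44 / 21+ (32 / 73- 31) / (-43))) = -7*sqrt(3483668478) / 184967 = -2.23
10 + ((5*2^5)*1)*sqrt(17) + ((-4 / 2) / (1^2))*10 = 649.70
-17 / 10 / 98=-17 / 980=-0.02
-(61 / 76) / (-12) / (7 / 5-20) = -305 / 84816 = -0.00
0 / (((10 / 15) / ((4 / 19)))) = 0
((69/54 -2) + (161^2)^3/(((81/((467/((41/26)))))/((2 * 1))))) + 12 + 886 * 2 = 845873610455190379/6642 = 127352244874313.52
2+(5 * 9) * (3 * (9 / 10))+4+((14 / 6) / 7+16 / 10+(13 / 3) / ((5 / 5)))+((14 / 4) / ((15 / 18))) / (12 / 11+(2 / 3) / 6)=70003 / 510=137.26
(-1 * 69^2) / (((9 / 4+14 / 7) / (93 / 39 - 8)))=6290.55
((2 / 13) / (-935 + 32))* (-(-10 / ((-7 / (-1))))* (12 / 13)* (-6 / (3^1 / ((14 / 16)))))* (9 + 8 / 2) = 20 / 3913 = 0.01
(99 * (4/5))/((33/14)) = 168/5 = 33.60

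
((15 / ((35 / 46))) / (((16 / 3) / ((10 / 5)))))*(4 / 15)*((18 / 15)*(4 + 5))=21.29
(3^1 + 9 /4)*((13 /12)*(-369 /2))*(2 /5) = -33579 /80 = -419.74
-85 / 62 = -1.37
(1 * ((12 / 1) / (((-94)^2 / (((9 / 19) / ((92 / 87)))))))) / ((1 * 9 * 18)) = 29 / 7722664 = 0.00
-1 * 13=-13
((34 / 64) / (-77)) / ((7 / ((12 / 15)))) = -17 / 21560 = -0.00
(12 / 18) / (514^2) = 1 / 396294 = 0.00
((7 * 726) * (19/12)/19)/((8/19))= 16093/16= 1005.81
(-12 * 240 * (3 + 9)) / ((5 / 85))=-587520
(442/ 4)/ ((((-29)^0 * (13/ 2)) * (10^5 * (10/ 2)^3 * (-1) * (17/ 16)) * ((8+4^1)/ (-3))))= 1/ 3125000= 0.00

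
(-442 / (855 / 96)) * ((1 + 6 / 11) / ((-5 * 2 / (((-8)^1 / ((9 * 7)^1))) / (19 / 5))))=-961792 / 259875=-3.70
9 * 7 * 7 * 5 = 2205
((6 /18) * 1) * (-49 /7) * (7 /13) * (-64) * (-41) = -128576 /39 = -3296.82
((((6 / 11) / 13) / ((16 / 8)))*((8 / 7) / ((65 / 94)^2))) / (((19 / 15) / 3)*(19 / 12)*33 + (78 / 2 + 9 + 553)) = 7634304 / 94862362595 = 0.00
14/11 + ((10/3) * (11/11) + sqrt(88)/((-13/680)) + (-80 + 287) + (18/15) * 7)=-270.68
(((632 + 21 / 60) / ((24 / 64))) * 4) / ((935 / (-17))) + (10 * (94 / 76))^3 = 10012780691 / 5658675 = 1769.46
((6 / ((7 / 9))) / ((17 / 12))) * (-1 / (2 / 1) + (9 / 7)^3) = 361260 / 40817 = 8.85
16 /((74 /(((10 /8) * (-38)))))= -380 /37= -10.27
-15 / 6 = -5 / 2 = -2.50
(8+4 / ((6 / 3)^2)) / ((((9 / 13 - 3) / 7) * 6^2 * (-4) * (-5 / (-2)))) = 91 / 1200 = 0.08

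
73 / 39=1.87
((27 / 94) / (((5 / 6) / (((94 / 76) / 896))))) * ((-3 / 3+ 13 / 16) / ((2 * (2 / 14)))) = -243 / 778240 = -0.00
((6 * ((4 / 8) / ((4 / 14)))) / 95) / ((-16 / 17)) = -357 / 3040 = -0.12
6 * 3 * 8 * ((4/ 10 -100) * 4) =-286848/ 5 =-57369.60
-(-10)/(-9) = -10/9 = -1.11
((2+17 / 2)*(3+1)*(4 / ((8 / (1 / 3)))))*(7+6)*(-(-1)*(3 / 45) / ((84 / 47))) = 611 / 180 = 3.39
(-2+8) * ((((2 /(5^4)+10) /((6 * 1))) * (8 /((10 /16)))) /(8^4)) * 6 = 4689 /25000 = 0.19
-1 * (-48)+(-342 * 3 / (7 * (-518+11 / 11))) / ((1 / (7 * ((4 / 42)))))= 174396 / 3619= 48.19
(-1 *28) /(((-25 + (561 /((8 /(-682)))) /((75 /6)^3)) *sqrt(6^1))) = 31250 *sqrt(6) /331383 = 0.23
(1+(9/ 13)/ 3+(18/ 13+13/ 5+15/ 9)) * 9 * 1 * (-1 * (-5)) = 309.69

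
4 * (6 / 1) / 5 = 24 / 5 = 4.80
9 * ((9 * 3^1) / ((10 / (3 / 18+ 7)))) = 3483 / 20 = 174.15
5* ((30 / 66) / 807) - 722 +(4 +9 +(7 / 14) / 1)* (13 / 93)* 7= -390098215 / 550374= -708.79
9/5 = 1.80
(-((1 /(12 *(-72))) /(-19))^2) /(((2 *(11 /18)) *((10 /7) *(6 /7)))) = -49 /19762237440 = -0.00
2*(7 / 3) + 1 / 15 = 71 / 15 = 4.73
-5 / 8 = -0.62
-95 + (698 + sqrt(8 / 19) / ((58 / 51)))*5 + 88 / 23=3401.68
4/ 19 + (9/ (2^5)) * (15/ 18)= 541/ 1216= 0.44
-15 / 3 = -5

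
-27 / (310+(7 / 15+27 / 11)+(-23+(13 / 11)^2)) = -49005 / 528742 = -0.09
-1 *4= -4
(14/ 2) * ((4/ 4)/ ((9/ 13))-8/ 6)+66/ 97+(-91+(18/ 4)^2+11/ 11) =-238475/ 3492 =-68.29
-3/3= -1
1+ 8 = 9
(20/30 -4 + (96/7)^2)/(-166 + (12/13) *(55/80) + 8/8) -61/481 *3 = -24572939/16333317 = -1.50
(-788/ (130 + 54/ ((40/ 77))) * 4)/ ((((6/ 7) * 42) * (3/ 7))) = -110320/ 126333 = -0.87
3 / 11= 0.27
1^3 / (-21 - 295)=-1 / 316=-0.00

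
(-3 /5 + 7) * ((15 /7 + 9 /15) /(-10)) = -1536 /875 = -1.76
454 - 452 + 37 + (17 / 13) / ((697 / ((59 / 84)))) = 39.00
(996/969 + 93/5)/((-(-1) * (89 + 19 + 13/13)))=31699/176035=0.18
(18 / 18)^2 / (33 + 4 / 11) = 11 / 367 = 0.03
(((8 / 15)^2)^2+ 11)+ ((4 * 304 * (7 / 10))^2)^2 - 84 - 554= 524960297650.35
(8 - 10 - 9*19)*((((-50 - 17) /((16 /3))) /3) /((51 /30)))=426.14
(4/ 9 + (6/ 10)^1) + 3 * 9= 1262/ 45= 28.04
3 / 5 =0.60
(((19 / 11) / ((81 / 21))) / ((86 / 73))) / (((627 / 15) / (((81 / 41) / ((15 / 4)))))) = 0.00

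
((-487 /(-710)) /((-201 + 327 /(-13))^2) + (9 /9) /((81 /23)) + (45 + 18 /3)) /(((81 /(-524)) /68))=-6308081894471029 /279615057750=-22559.88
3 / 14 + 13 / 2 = 47 / 7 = 6.71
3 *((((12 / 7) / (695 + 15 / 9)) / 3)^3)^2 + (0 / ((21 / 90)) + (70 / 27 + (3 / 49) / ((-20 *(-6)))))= 85814261123206502838067463 / 33093273908488039005375000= 2.59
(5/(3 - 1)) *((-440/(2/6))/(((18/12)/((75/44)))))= -3750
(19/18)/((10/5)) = 19/36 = 0.53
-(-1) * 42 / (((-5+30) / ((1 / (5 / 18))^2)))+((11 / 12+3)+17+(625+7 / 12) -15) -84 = 711591 / 1250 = 569.27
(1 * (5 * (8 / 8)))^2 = 25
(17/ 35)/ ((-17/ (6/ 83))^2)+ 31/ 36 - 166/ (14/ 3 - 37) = 85811748637/ 14313550860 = 6.00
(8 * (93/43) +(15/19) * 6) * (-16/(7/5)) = -251.88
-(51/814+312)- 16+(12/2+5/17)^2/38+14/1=-699548967/2234837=-313.02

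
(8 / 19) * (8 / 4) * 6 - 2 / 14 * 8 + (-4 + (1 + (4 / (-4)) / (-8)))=1101 / 1064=1.03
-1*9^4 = -6561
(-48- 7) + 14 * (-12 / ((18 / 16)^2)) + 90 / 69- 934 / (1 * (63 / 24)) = -542.25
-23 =-23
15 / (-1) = -15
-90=-90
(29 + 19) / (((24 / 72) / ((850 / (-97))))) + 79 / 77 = -9417137 / 7469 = -1260.83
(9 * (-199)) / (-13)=1791 / 13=137.77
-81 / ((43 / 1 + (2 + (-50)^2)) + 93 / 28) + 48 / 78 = 541340 / 927589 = 0.58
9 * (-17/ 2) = -153/ 2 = -76.50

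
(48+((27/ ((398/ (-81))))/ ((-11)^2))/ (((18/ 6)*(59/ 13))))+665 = 2025853109/ 2841322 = 713.00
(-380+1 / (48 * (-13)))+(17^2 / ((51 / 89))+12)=28357 / 208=136.33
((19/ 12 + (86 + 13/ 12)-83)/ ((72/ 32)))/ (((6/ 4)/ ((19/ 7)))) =2584/ 567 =4.56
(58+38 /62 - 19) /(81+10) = 1228 /2821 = 0.44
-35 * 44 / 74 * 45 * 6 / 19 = -207900 / 703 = -295.73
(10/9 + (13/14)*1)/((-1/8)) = -1028/63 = -16.32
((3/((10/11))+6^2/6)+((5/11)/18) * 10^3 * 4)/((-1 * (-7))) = 15601/990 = 15.76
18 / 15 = 6 / 5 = 1.20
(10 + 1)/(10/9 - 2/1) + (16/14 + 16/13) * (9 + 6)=16911/728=23.23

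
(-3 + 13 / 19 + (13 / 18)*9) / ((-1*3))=-53 / 38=-1.39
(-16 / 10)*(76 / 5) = -608 / 25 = -24.32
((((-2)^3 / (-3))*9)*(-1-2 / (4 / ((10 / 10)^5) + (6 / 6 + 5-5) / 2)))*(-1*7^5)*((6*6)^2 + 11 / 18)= 20397445796 / 27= 755460955.41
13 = 13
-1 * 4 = -4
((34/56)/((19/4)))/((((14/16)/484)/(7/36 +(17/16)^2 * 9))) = 49073849/67032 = 732.10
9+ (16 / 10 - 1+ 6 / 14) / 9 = 319 / 35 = 9.11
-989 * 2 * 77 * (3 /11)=-41538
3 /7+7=52 /7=7.43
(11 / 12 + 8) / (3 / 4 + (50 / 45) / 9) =2889 / 283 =10.21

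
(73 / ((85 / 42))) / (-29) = -3066 / 2465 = -1.24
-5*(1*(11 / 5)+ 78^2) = -30431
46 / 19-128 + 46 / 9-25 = -24875 / 171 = -145.47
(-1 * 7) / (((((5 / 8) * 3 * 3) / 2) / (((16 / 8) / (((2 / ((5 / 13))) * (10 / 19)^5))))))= -17332693 / 731250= -23.70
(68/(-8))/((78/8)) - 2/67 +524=1366856/2613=523.10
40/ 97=0.41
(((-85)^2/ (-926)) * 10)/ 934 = -36125/ 432442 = -0.08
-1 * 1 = -1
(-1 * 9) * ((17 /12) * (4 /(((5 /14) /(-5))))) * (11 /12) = 1309 /2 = 654.50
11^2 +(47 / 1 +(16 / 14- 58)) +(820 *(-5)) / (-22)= 22908 / 77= 297.51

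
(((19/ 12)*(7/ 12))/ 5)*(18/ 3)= 133/ 120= 1.11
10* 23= 230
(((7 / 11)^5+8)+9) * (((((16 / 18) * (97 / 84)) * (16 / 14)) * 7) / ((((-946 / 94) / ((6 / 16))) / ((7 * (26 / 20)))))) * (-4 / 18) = 326522527916 / 30851734815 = 10.58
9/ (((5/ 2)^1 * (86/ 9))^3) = 6561/ 9938375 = 0.00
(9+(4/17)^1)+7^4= 40974/17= 2410.24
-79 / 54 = -1.46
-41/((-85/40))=328/17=19.29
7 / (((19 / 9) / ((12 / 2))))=378 / 19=19.89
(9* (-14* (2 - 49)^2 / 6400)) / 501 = -46389 / 534400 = -0.09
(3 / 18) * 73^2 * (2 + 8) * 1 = 26645 / 3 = 8881.67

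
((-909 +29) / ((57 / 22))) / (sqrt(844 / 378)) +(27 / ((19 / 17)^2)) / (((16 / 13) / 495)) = 50212305 / 5776-9680 * sqrt(8862) / 4009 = 8465.96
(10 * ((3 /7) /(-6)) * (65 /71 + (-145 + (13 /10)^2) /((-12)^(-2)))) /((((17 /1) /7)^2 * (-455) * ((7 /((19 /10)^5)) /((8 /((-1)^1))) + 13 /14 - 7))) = 1269738005881646 /1411714584275125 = 0.90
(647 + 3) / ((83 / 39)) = 305.42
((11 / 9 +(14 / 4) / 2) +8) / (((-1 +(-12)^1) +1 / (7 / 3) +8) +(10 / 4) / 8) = -11060 / 4293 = -2.58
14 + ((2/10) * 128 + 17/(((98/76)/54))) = 184122/245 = 751.52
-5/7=-0.71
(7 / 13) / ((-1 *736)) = -0.00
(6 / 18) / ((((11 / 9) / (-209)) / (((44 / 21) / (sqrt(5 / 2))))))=-836*sqrt(10) / 35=-75.53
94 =94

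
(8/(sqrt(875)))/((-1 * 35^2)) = -8 * sqrt(35)/214375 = -0.00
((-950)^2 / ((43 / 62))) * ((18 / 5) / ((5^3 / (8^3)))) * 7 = 5775630336 / 43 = 134316984.56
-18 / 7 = -2.57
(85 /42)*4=170 /21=8.10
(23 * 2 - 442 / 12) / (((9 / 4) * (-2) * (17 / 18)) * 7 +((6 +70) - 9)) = 110 / 447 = 0.25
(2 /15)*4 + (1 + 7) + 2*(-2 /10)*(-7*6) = 76 /3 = 25.33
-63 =-63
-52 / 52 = -1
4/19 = 0.21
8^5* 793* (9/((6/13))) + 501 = 506708469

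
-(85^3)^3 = -231616946283203125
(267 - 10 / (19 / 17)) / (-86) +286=462421 / 1634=283.00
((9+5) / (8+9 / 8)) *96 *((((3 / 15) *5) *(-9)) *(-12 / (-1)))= -1161216 / 73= -15907.07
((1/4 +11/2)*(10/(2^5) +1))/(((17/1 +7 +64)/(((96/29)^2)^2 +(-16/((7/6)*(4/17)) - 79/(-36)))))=262340676671/47800879104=5.49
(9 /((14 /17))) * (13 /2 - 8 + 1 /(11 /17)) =153 /308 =0.50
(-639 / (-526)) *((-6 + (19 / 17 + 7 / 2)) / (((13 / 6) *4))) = -90099 / 464984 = -0.19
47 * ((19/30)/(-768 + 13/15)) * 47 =-41971/23014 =-1.82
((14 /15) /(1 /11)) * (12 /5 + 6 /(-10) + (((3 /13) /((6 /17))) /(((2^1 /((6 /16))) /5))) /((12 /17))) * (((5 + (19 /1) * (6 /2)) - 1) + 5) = 1808.10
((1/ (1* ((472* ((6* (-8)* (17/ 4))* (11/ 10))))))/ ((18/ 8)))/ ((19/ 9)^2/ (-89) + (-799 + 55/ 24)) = 0.00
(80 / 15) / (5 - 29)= -2 / 9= -0.22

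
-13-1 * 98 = -111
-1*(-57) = 57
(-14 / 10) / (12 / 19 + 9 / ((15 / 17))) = -19 / 147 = -0.13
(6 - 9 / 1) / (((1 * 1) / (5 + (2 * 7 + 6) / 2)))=-45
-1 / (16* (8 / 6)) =-3 / 64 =-0.05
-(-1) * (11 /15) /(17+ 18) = 11 /525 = 0.02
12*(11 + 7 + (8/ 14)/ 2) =1536/ 7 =219.43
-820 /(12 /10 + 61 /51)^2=-53320500 /373321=-142.83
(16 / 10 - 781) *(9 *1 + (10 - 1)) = -70146 / 5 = -14029.20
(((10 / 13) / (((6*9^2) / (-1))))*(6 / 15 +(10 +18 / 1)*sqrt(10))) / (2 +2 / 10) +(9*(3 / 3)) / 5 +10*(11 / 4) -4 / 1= 8791397 / 347490 -700*sqrt(10) / 34749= 25.24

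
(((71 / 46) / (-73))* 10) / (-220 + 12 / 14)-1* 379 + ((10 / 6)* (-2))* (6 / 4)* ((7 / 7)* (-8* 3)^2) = -3259.00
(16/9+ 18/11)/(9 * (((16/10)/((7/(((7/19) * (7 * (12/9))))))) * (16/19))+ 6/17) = 5185765/9583893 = 0.54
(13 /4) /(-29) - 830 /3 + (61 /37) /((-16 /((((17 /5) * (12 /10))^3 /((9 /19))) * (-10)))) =-5192174027 /40237500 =-129.04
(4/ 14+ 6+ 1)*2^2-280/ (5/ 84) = -4674.86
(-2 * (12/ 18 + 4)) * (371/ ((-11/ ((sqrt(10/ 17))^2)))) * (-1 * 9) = -311640/ 187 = -1666.52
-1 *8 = -8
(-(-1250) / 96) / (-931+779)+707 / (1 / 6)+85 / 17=30985487 / 7296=4246.91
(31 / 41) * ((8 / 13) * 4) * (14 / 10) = 6944 / 2665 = 2.61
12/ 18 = 2/ 3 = 0.67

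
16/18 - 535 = -4807/9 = -534.11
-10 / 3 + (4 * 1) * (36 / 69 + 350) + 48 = 99826 / 69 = 1446.75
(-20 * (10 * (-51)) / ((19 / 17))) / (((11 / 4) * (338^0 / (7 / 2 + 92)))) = 66238800 / 209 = 316932.06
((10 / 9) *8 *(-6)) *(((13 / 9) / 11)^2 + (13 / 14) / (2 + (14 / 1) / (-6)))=30389840 / 205821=147.65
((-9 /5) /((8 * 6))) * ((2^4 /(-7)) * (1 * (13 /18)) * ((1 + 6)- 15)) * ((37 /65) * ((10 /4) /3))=-74 /315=-0.23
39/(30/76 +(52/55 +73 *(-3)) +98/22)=-2470/13503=-0.18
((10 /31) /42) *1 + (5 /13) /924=1005 /124124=0.01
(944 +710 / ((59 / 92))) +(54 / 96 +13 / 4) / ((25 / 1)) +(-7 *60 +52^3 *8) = 26585288399 / 23600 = 1126495.27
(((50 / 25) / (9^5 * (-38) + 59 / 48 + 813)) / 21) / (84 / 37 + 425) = -0.00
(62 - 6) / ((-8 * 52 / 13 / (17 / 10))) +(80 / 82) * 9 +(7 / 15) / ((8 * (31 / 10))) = 888323 / 152520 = 5.82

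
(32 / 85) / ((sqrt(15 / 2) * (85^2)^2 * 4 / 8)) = 64 * sqrt(30) / 66555796875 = 0.00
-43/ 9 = -4.78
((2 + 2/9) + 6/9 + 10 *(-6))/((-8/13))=3341/36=92.81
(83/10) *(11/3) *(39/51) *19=225511/510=442.18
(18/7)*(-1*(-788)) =14184/7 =2026.29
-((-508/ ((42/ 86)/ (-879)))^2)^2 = -698887049207462729163994.00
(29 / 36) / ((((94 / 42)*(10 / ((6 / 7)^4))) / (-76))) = -119016 / 80605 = -1.48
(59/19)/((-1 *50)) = -59/950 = -0.06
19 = 19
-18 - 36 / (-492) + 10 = -325 / 41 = -7.93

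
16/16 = 1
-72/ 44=-18/ 11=-1.64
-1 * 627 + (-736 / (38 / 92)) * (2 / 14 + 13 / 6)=-1892189 / 399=-4742.33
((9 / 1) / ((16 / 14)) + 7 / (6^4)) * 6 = 10213 / 216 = 47.28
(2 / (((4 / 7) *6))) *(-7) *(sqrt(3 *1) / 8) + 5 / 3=5 / 3-49 *sqrt(3) / 96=0.78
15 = 15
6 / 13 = 0.46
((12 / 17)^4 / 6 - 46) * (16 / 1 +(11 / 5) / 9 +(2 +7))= -872109472 / 751689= -1160.20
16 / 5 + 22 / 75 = 262 / 75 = 3.49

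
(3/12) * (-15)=-15/4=-3.75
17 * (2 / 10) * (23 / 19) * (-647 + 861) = 880.78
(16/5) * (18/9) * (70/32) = 14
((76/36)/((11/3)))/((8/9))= 57/88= 0.65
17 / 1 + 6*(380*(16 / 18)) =6131 / 3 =2043.67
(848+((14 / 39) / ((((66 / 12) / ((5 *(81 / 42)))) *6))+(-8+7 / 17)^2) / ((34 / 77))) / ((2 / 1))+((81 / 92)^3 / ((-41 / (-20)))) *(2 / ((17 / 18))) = 62450616761735 / 127443436172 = 490.03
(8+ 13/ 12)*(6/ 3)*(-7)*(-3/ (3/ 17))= 12971/ 6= 2161.83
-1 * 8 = -8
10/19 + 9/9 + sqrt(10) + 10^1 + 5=sqrt(10) + 314/19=19.69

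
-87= -87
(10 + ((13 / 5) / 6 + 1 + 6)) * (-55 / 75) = -5753 / 450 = -12.78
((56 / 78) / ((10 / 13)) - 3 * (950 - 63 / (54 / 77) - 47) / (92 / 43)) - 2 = -3149899 / 2760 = -1141.27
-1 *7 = -7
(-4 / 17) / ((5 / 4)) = -16 / 85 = -0.19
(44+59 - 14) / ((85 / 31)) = 2759 / 85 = 32.46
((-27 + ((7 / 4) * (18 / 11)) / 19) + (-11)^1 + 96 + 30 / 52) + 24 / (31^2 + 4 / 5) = 255888169 / 4355351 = 58.75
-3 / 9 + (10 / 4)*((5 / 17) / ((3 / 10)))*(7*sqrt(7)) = -1 / 3 + 875*sqrt(7) / 51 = 45.06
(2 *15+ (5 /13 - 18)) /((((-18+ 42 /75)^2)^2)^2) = 24566650390625 /16975996087155095830528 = 0.00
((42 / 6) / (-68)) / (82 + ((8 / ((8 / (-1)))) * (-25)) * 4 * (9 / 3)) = -0.00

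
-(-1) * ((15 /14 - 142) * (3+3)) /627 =-1973 /1463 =-1.35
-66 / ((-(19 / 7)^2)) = 3234 / 361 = 8.96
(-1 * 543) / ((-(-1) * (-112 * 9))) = 181 / 336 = 0.54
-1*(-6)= 6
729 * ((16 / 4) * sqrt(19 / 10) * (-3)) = -4374 * sqrt(190) / 5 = -12058.29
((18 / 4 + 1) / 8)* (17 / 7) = 187 / 112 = 1.67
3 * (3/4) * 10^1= 45/2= 22.50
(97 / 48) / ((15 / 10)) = 97 / 72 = 1.35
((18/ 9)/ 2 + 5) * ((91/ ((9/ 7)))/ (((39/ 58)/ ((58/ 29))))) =11368/ 9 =1263.11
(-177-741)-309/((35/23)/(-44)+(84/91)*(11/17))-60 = -192188790/125849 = -1527.14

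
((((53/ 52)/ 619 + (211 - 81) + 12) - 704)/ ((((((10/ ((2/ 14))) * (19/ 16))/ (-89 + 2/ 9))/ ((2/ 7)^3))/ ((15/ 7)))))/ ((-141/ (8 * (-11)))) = 61856105344/ 3303864837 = 18.72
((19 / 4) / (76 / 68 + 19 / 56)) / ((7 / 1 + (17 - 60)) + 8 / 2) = -119 / 1168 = -0.10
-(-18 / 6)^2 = -9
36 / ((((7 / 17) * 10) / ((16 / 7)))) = 4896 / 245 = 19.98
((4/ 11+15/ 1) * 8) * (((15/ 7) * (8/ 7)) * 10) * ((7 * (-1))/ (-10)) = 162240/ 77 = 2107.01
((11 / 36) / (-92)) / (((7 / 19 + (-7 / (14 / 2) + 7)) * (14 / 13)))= -247 / 510048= -0.00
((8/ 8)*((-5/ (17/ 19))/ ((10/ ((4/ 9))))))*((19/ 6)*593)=-214073/ 459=-466.39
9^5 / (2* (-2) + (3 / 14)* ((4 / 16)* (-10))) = -1653372 / 127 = -13018.68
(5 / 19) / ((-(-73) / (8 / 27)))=40 / 37449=0.00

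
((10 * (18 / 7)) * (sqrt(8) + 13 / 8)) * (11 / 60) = 429 / 56 + 66 * sqrt(2) / 7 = 20.99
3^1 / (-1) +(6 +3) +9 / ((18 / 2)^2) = 55 / 9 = 6.11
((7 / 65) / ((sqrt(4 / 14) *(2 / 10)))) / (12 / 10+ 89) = 35 *sqrt(14) / 11726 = 0.01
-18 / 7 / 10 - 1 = -44 / 35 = -1.26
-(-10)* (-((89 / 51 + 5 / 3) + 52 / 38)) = -15440 / 323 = -47.80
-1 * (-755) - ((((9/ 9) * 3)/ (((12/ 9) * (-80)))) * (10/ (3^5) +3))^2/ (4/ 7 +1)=619961105153/ 821145600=755.00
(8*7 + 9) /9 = 65 /9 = 7.22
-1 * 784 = -784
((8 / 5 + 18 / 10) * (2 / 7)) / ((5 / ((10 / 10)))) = 34 / 175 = 0.19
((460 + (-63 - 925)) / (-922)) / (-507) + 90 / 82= 1.10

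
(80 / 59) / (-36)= -20 / 531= -0.04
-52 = -52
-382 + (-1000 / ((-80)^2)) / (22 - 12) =-24449 / 64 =-382.02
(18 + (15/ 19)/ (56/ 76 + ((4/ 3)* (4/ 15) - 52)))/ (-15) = -260931/ 217630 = -1.20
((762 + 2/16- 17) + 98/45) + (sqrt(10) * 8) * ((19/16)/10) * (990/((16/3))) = 5643 * sqrt(10)/32 + 269029/360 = 1304.95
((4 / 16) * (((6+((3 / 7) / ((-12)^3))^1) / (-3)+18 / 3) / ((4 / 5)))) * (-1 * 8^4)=-967700 / 189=-5120.11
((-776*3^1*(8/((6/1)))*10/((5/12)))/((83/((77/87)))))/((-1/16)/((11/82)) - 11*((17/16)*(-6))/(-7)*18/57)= 22378797056/102246953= 218.87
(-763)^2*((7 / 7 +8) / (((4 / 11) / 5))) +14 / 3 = 864521021 / 12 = 72043418.42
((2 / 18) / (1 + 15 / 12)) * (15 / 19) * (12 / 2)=40 / 171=0.23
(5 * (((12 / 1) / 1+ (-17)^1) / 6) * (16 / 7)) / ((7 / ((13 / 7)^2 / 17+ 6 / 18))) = -268000 / 367353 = -0.73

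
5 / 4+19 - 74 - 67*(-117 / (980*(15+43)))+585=30204089 / 56840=531.39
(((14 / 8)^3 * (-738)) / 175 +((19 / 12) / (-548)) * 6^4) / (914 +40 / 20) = -2887497 / 100393600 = -0.03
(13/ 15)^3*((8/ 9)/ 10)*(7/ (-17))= -61516/ 2581875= -0.02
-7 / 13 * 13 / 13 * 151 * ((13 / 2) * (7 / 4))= -7399 / 8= -924.88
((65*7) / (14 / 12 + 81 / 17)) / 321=3094 / 12947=0.24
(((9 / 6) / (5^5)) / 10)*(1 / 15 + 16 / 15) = 17 / 312500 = 0.00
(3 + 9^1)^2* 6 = 864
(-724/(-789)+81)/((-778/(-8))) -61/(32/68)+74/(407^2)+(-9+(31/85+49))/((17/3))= -121.66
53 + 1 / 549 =29098 / 549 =53.00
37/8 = 4.62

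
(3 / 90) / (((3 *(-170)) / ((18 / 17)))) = -0.00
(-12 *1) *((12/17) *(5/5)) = -144/17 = -8.47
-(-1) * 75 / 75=1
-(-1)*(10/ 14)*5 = 25/ 7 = 3.57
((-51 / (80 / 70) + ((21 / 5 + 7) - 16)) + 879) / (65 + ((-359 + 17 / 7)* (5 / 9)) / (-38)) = 13240017 / 1120600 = 11.82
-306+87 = -219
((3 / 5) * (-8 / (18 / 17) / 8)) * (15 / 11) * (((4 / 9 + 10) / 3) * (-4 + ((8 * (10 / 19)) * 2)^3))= -1083594212 / 679041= -1595.77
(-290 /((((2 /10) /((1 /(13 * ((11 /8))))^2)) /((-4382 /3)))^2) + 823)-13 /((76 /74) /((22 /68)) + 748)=-173385404163509429123 /1150593389554752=-150692.16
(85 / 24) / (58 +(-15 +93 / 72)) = 85 / 1063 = 0.08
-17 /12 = -1.42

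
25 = 25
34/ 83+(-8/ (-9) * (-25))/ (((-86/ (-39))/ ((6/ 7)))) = -8.23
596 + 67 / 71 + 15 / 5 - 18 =41318 / 71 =581.94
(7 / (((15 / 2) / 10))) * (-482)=-4498.67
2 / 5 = 0.40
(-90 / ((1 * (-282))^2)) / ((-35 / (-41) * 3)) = -41 / 92778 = -0.00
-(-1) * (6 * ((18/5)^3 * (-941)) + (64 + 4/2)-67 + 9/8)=-263419651/1000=-263419.65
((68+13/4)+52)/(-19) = -493/76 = -6.49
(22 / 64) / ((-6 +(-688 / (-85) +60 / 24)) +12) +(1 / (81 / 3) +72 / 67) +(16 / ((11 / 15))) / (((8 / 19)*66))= 18944496511 / 9879773904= 1.92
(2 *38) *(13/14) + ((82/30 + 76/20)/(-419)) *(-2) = 3106162/43995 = 70.60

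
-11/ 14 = -0.79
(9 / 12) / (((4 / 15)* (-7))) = -45 / 112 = -0.40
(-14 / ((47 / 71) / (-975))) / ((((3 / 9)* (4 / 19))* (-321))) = -9206925 / 10058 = -915.38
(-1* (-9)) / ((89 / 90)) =9.10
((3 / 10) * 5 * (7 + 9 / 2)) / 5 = 69 / 20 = 3.45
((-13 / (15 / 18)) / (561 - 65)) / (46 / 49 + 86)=-637 / 1760800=-0.00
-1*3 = -3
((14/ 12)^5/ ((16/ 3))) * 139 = 2336173/ 41472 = 56.33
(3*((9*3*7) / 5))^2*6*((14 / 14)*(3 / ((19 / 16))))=92588832 / 475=194923.86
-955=-955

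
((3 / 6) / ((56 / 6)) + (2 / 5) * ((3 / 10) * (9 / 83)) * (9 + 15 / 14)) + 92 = 10711853 / 116200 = 92.18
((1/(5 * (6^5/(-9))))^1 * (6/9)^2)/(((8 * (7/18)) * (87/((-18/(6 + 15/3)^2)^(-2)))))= -14641/852405120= -0.00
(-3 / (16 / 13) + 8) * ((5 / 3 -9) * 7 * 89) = -25413.21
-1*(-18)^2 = -324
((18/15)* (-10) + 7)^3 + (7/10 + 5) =-1193/10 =-119.30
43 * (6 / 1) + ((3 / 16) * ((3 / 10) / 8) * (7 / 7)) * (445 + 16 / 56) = 2339733 / 8960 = 261.13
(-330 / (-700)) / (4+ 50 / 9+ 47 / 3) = 297 / 15890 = 0.02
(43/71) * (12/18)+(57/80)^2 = 1242437/1363200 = 0.91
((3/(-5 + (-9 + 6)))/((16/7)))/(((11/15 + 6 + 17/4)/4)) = -315/5272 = -0.06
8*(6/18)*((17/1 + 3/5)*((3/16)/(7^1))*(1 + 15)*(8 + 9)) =11968/35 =341.94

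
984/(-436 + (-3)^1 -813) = -246/313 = -0.79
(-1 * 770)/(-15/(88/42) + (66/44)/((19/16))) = 643720/4929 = 130.60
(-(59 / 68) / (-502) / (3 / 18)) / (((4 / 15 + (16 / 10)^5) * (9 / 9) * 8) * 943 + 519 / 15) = 1659375 / 12985159470068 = 0.00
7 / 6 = 1.17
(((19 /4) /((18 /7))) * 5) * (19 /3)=12635 /216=58.50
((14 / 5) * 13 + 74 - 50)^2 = 91204 / 25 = 3648.16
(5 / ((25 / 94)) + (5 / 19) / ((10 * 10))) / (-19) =-1429 / 1444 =-0.99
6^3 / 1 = 216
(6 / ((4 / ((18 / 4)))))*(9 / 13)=4.67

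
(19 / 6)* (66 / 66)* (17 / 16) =323 / 96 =3.36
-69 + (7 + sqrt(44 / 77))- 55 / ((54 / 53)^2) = -335287 / 2916 + 2*sqrt(7) / 7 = -114.23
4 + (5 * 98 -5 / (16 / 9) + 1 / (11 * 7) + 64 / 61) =36993547 / 75152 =492.25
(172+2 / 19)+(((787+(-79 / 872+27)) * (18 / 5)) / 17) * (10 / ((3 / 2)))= 46513863 / 35207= 1321.15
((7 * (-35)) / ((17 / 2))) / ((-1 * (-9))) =-490 / 153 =-3.20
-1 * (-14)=14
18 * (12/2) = 108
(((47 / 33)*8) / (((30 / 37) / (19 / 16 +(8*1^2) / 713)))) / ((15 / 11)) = 951233 / 77004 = 12.35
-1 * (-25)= 25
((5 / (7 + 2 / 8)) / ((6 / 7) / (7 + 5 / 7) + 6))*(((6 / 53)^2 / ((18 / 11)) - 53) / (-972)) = 148855 / 24193917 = 0.01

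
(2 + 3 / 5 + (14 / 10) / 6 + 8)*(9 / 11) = 195 / 22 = 8.86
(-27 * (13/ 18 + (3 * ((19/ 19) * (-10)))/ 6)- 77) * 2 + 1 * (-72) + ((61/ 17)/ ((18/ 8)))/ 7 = 5599/ 1071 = 5.23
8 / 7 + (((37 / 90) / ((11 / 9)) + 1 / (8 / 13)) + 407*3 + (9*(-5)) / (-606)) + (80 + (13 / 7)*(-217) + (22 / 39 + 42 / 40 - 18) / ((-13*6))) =213247204979 / 236576340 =901.39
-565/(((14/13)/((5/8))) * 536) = -36725/60032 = -0.61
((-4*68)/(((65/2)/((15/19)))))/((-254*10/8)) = 3264/156845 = 0.02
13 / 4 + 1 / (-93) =1205 / 372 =3.24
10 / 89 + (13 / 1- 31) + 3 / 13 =-20429 / 1157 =-17.66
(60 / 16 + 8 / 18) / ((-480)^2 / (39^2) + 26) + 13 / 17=0.79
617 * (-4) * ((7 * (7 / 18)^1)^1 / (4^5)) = -30233 / 4608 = -6.56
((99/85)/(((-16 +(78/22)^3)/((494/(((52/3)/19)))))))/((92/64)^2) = 18266345856/1709704195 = 10.68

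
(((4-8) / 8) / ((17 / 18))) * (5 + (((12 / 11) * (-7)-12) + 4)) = 1053 / 187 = 5.63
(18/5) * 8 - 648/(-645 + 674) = 936/145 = 6.46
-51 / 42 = -1.21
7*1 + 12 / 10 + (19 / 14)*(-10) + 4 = -48 / 35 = -1.37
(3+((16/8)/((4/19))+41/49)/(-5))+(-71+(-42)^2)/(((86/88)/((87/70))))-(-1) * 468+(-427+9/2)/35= 27495847/10535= 2609.95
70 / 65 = 14 / 13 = 1.08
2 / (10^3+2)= 1 / 501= 0.00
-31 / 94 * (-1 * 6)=93 / 47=1.98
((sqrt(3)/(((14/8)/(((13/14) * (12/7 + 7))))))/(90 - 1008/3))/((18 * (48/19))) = -15067 * sqrt(3)/36451296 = -0.00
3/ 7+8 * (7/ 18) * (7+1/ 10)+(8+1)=9928/ 315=31.52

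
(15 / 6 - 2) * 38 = 19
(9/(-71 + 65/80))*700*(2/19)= -9.45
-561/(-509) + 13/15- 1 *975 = -7429093/7635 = -973.03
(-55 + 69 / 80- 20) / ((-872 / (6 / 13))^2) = -53379 / 2570097920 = -0.00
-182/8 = -91/4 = -22.75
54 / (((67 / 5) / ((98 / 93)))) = 8820 / 2077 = 4.25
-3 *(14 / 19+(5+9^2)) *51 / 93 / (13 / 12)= -1008576 / 7657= -131.72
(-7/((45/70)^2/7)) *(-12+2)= 96040/81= 1185.68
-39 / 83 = -0.47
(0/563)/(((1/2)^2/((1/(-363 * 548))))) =0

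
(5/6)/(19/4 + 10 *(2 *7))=10/1737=0.01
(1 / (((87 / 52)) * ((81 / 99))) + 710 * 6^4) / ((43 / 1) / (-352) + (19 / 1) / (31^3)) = -7555325893960064 / 997796475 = -7572011.01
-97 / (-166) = 97 / 166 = 0.58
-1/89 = -0.01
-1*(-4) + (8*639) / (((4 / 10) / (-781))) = -9981176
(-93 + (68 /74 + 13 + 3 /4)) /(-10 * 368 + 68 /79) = 915847 /43016496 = 0.02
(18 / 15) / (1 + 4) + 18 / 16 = 273 / 200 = 1.36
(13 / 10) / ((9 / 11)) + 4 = 503 / 90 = 5.59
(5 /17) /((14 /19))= 95 /238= 0.40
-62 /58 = -31 /29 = -1.07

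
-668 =-668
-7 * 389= -2723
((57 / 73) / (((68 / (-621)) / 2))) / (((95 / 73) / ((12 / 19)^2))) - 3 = -226191 / 30685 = -7.37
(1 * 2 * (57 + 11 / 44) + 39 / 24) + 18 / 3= 977 / 8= 122.12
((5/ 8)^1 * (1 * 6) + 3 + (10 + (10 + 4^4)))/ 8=1131/ 32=35.34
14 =14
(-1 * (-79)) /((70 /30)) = 237 /7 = 33.86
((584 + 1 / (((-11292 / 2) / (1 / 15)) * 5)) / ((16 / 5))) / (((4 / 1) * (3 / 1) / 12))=247294799 / 1355040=182.50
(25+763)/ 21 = 788/ 21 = 37.52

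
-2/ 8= -1/ 4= -0.25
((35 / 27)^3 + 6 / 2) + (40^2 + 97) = 1702.18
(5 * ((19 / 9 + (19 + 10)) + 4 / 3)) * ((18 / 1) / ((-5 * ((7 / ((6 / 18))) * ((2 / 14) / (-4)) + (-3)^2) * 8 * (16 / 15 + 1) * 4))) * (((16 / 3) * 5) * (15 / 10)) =-14600 / 341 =-42.82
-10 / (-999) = 10 / 999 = 0.01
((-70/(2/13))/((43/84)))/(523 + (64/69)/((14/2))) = -18460260/10864939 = -1.70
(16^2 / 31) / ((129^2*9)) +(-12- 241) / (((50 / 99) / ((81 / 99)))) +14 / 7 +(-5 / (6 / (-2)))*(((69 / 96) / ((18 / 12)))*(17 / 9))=-251549919097 / 619045200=-406.35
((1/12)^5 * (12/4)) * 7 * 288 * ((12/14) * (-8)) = -0.17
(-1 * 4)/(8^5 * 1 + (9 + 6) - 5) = -2/16389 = -0.00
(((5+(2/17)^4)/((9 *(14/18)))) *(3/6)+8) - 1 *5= 3925503/1169294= 3.36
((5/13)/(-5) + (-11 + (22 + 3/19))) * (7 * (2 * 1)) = 38318/247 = 155.13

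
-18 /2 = -9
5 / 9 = 0.56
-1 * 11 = -11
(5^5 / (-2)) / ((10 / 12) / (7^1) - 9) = 65625 / 373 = 175.94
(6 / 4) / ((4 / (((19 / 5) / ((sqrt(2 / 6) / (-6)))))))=-171 * sqrt(3) / 20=-14.81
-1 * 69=-69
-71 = -71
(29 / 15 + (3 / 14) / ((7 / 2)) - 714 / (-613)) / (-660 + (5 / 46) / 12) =-0.00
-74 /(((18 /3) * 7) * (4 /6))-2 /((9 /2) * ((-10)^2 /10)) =-1693 /630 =-2.69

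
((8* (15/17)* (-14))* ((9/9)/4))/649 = -420/11033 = -0.04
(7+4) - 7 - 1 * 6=-2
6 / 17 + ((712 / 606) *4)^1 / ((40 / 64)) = 202754 / 25755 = 7.87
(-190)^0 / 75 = 1 / 75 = 0.01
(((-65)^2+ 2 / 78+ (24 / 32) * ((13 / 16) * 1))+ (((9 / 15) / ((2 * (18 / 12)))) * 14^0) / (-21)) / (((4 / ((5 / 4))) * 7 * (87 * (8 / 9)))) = 369150643 / 151330816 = 2.44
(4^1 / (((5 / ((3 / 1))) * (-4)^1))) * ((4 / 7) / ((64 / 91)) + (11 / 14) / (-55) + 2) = -1.68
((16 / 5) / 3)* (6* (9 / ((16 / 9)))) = 162 / 5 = 32.40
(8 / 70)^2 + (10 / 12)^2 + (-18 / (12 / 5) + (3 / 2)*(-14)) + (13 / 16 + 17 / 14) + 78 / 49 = -4264271 / 176400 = -24.17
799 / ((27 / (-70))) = -55930 / 27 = -2071.48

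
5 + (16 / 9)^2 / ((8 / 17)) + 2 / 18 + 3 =1201 / 81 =14.83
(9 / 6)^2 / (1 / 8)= 18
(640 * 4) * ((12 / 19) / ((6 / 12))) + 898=78502 / 19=4131.68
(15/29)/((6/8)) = 20/29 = 0.69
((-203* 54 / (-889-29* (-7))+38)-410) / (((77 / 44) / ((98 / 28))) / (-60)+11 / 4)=-2093400 / 16121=-129.86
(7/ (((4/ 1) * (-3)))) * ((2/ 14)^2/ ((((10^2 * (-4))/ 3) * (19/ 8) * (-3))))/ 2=-1/ 159600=-0.00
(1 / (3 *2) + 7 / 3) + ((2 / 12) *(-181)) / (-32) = 661 / 192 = 3.44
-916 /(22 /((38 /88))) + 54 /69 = -95717 /5566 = -17.20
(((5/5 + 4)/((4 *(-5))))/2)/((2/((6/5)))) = -3/40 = -0.08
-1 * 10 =-10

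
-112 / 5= -22.40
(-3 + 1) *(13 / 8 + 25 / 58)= -477 / 116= -4.11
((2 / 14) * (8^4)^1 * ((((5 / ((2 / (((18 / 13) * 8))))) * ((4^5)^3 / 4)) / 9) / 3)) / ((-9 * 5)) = -8796093022208 / 2457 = -3580013440.05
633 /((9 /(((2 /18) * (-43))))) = -9073 /27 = -336.04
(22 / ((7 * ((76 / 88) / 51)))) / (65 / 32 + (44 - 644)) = -0.31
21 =21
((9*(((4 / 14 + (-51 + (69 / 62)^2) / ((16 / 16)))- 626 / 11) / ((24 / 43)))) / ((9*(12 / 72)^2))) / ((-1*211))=4062033399 / 124906936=32.52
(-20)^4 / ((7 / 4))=640000 / 7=91428.57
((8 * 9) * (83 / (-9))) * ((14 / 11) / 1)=-9296 / 11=-845.09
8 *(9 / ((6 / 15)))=180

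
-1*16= -16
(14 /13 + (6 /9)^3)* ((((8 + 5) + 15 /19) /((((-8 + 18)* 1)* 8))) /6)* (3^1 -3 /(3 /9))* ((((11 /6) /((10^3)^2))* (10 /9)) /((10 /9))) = -347281 /800280000000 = -0.00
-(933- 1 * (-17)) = -950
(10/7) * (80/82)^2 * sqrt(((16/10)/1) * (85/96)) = 8000 * sqrt(51)/35301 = 1.62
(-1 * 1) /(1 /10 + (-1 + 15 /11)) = -110 /51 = -2.16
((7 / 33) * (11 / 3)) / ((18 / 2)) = 7 / 81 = 0.09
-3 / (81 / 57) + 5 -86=-83.11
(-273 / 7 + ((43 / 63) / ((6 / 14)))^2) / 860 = -13291 / 313470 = -0.04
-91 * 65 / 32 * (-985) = 5826275 / 32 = 182071.09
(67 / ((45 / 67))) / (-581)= -4489 / 26145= -0.17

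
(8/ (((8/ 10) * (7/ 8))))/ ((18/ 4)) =160/ 63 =2.54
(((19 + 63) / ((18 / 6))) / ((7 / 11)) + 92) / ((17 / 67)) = 189878 / 357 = 531.87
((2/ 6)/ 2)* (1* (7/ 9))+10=547/ 54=10.13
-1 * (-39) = 39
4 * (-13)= -52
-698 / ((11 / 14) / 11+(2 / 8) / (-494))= -9841.73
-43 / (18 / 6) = -43 / 3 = -14.33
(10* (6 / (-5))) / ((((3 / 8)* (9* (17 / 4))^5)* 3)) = -32768 / 251523407979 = -0.00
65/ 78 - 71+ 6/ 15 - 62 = -3953/ 30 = -131.77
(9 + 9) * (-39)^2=27378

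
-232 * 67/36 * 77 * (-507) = 50568518/3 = 16856172.67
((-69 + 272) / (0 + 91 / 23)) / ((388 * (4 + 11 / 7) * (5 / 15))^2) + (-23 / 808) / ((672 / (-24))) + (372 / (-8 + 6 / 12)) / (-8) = 14500491993817 / 2338368337760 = 6.20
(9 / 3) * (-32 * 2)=-192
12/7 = 1.71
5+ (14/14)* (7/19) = 102/19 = 5.37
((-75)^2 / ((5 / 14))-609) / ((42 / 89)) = 64169 / 2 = 32084.50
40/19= 2.11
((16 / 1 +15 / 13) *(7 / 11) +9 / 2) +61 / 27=17.68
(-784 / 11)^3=-481890304 / 1331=-362051.32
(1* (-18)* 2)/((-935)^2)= -36/874225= -0.00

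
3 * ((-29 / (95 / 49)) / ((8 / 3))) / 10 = -12789 / 7600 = -1.68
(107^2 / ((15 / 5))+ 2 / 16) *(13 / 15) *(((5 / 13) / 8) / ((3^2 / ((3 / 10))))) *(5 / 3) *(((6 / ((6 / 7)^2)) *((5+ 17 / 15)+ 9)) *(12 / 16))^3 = 25209694009205573 / 3583180800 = 7035562.93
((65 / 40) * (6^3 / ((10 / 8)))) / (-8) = -351 / 10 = -35.10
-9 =-9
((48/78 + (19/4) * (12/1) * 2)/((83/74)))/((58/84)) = 4630920/31291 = 148.00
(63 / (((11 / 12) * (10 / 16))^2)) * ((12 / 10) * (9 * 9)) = 282175488 / 15125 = 18656.23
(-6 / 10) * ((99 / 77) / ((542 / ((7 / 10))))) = -27 / 27100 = -0.00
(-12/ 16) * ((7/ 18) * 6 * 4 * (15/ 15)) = -7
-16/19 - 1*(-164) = 3100/19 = 163.16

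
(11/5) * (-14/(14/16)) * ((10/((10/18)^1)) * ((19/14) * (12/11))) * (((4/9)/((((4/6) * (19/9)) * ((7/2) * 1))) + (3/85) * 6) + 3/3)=-25434432/20825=-1221.34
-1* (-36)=36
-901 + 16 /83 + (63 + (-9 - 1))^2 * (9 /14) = 1051585 /1162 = 904.98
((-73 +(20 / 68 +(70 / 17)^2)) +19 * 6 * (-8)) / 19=-50.93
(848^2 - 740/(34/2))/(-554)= -6112014/4709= -1297.94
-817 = -817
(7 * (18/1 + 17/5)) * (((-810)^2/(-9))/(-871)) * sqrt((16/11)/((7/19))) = 6240240 * sqrt(1463)/9581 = 24912.23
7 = 7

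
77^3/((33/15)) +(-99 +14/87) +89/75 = 150377577/725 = 207417.35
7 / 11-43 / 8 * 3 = -1363 / 88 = -15.49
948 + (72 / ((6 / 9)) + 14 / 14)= 1057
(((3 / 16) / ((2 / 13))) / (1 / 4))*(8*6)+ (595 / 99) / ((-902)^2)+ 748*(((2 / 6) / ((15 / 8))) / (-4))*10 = -7929383989 / 80546796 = -98.44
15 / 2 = 7.50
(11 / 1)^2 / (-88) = -11 / 8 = -1.38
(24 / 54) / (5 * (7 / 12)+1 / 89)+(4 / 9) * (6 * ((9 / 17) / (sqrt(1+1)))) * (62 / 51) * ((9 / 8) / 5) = 1424 / 9381+279 * sqrt(2) / 1445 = 0.42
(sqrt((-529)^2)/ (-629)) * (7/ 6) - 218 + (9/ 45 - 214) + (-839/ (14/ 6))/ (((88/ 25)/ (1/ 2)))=-5624311271/ 11623920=-483.86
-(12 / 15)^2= -0.64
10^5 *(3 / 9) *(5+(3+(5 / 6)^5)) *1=204165625 / 729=280062.59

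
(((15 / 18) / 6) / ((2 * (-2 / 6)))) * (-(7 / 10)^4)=2401 / 48000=0.05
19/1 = 19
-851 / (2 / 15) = -12765 / 2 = -6382.50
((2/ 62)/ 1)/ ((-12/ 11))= -11/ 372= -0.03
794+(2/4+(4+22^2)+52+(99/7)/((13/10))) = 244859/182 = 1345.38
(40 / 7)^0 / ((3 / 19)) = 6.33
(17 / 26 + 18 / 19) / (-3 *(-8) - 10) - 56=-55215 / 988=-55.89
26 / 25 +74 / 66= 1783 / 825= 2.16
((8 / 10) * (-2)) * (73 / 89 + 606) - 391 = -606051 / 445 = -1361.91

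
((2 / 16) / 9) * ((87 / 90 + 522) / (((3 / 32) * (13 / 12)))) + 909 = 1720807 / 1755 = 980.52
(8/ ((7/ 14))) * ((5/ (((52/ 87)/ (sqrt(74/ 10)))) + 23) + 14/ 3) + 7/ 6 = 348 * sqrt(185)/ 13 + 2663/ 6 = 807.93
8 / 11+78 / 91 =122 / 77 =1.58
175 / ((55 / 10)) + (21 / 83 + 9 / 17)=505994 / 15521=32.60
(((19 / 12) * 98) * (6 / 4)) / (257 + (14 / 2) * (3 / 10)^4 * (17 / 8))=18620000 / 20569639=0.91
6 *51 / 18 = 17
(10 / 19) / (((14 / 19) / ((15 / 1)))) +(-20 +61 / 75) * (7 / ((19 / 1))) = 36364 / 9975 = 3.65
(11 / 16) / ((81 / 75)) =275 / 432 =0.64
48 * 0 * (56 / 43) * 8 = 0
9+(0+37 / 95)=892 / 95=9.39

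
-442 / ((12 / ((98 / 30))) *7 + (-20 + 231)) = -3094 / 1657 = -1.87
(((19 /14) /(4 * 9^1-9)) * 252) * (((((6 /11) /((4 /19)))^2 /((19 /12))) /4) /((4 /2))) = 3249 /484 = 6.71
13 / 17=0.76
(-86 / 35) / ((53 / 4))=-344 / 1855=-0.19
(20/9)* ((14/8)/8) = 0.49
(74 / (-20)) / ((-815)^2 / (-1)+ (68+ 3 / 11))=11 / 1974520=0.00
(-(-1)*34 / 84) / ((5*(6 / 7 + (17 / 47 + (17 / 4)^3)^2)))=76908544 / 5652285605865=0.00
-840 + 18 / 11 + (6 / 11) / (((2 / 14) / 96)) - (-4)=-5146 / 11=-467.82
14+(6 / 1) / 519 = 2424 / 173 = 14.01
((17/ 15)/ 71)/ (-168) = -17/ 178920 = -0.00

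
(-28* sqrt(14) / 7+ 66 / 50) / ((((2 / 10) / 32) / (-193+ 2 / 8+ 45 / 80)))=-40590+ 123000* sqrt(14)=419633.86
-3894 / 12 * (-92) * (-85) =-2537590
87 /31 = 2.81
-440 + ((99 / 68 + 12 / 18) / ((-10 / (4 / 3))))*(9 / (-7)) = -523167 / 1190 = -439.64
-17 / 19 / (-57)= 17 / 1083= 0.02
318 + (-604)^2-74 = 365060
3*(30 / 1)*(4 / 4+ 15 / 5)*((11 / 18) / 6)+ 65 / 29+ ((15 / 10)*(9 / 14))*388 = 251548 / 609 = 413.05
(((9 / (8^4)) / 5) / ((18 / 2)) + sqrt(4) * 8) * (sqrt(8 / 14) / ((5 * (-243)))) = -36409 * sqrt(7) / 9676800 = -0.01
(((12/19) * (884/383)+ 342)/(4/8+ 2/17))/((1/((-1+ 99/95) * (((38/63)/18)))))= 113303504/144412065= 0.78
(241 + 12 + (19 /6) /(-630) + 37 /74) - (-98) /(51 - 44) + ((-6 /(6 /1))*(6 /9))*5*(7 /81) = 9090379 /34020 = 267.21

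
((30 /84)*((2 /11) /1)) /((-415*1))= -1 /6391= -0.00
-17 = -17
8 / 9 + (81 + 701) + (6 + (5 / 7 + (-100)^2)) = 10789.60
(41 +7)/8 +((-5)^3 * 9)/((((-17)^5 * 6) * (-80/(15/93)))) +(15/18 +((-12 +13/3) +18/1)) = 72537653291/4225494432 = 17.17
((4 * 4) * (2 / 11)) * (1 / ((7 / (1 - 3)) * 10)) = -32 / 385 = -0.08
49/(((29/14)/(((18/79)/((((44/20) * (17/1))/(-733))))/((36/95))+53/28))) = -200482569/856834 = -233.98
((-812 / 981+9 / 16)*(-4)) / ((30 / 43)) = 179009 / 117720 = 1.52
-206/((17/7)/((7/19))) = -10094/323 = -31.25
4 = 4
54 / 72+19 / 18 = 65 / 36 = 1.81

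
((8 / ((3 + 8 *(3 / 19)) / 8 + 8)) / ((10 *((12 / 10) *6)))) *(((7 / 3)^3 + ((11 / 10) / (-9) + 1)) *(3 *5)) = 278692 / 105057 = 2.65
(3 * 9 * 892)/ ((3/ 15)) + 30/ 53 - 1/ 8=51058267/ 424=120420.44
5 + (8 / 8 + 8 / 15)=98 / 15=6.53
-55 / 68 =-0.81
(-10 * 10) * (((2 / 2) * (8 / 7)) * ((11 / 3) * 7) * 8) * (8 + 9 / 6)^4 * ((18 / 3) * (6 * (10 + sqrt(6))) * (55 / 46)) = -1892260920000 / 23-189226092000 * sqrt(6) / 23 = -102424708322.65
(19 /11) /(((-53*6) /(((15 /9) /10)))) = -19 /20988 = -0.00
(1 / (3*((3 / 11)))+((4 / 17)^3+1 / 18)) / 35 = 114151 / 3095190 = 0.04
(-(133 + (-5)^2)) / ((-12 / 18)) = 237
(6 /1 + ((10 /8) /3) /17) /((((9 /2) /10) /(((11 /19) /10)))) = 13519 /17442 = 0.78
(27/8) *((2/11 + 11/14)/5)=4023/6160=0.65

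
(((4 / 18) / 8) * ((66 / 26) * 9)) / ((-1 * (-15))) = 11 / 260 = 0.04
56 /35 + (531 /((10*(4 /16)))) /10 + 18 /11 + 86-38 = 19931 /275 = 72.48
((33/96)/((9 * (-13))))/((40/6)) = -11/24960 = -0.00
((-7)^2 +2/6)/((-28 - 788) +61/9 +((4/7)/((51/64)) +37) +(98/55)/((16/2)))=-11623920/181729561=-0.06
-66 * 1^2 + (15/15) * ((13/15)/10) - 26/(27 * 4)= -44654/675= -66.15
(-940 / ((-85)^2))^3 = -0.00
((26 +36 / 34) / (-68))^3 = -1520875 / 24137569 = -0.06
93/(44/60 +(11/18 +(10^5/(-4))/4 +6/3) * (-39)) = 310/812163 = 0.00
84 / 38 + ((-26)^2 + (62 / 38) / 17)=219093 / 323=678.31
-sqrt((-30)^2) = -30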